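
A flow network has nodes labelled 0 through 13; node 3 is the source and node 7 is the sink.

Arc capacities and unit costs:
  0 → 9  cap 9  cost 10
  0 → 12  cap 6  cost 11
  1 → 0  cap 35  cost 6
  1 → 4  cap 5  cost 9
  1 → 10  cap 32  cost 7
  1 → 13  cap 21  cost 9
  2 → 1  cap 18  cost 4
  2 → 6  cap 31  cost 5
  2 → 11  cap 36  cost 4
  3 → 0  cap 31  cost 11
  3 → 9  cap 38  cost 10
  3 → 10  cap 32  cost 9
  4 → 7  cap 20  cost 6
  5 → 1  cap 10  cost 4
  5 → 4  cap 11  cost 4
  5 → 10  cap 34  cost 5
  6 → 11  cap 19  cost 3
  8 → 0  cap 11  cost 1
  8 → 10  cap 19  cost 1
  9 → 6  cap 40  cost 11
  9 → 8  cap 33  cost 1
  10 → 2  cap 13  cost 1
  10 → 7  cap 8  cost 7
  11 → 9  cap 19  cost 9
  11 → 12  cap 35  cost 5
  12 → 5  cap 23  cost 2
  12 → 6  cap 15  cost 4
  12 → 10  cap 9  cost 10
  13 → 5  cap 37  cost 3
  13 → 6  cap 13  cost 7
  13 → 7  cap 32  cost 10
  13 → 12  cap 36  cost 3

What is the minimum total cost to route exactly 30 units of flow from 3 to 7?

shortest-cost path #1: 3→10→7 push 8 @ unit cost 16 (adds 128)
shortest-cost path #2: 3→10→2→1→4→7 push 5 @ unit cost 29 (adds 145)
shortest-cost path #3: 3→10→2→11→12→5→4→7 push 8 @ unit cost 31 (adds 248)
shortest-cost path #4: 3→0→12→5→4→7 push 3 @ unit cost 34 (adds 102)
shortest-cost path #5: 3→0→12→11→2→1→13→7 push 3 @ unit cost 36 (adds 108)
shortest-cost path #6: 3→9→6→11→2→1→13→7 push 3 @ unit cost 43 (adds 129)
total cost = 860

Minimum cost for 30 units: 860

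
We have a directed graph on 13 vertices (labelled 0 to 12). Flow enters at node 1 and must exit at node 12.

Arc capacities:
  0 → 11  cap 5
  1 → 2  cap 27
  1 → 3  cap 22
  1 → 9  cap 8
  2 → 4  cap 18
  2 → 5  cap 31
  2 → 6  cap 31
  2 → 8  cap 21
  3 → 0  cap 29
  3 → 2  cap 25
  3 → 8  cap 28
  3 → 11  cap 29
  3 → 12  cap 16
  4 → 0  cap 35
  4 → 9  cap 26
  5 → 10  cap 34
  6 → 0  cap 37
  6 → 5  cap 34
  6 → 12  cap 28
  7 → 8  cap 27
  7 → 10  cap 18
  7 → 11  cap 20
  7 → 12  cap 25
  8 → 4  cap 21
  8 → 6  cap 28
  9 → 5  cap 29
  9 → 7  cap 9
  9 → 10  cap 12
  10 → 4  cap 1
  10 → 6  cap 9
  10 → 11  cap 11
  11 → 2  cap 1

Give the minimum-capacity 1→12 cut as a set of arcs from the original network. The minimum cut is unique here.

augment #1: 1→3→12 push 16
augment #2: 1→2→6→12 push 27
augment #3: 1→9→7→12 push 8
augment #4: 1→3→2→6→12 push 1
augment #5: 1→3→2→4→9→7→12 push 1
max flow = 53; residual-reachable set from 1 gives S-side
cut edges (S→T): {(3,12), (6,12), (9,7)} total cap 53

Min-cut arcs: {(3,12), (6,12), (9,7)} (total capacity 53)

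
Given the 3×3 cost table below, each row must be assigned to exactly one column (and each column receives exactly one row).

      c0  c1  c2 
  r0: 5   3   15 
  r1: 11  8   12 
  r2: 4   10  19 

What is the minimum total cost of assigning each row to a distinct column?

Minimum assignment cost: 19

optimal assignment: row0→col1 (cost 3), row1→col2 (cost 12), row2→col0 (cost 4)
total = 3 + 12 + 4 = 19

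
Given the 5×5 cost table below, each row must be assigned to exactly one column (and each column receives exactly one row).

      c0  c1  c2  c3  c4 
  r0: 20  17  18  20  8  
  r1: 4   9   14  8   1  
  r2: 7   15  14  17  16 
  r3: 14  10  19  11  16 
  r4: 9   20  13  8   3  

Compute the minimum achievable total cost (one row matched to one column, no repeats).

one of 2 optimal assignments: row0→col2 (cost 18), row1→col4 (cost 1), row2→col0 (cost 7), row3→col1 (cost 10), row4→col3 (cost 8)
total = 18 + 1 + 7 + 10 + 8 = 44

Minimum assignment cost: 44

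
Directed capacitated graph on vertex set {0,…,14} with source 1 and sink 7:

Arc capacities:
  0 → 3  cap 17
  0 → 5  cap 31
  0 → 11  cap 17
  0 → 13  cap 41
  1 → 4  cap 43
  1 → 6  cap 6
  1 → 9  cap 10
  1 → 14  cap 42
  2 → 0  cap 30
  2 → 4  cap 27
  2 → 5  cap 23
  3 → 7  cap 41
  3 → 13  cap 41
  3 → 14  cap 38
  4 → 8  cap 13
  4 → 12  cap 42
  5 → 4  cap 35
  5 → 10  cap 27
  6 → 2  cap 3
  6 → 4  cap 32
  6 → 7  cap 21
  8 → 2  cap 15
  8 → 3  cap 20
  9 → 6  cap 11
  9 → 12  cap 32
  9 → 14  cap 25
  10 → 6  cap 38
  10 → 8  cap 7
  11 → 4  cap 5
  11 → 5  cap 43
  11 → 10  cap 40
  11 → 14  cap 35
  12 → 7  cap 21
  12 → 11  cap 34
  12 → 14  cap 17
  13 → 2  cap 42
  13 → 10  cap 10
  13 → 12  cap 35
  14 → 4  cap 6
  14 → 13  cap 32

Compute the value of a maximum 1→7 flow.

Maximum flow value: 79

augment #1: 1→6→7 bottleneck 6, total now 6
augment #2: 1→4→12→7 bottleneck 21, total now 27
augment #3: 1→9→6→7 bottleneck 10, total now 37
augment #4: 1→4→8→3→7 bottleneck 13, total now 50
augment #5: 1→14→13→10→6→7 bottleneck 5, total now 55
augment #6: 1→14→13→2→0→3→7 bottleneck 17, total now 72
augment #7: 1→14→13→10→8→3→7 bottleneck 5, total now 77
augment #8: 1→4→12→11→10→8→3→7 bottleneck 2, total now 79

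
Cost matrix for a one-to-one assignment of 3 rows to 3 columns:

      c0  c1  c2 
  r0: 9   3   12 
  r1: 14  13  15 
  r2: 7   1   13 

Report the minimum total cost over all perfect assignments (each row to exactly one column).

one of 2 optimal assignments: row0→col0 (cost 9), row1→col2 (cost 15), row2→col1 (cost 1)
total = 9 + 15 + 1 = 25

Minimum assignment cost: 25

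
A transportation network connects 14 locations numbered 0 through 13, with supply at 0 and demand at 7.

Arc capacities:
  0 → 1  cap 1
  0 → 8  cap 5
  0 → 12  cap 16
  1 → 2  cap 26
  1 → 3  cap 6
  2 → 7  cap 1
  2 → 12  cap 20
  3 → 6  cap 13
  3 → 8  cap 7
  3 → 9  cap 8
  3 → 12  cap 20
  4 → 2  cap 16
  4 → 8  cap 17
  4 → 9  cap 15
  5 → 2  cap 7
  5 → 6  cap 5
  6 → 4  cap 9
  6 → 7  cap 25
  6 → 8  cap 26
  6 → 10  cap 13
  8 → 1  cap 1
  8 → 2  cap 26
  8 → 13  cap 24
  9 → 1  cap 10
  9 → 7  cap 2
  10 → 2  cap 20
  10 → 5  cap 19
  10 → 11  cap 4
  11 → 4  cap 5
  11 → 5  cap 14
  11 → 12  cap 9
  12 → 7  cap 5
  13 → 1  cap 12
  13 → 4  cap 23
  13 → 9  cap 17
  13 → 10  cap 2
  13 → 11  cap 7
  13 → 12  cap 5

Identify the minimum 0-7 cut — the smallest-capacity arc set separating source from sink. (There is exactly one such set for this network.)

Min-cut arcs: {(0,1), (0,8), (12,7)} (total capacity 11)

augment #1: 0→12→7 push 5
augment #2: 0→1→2→7 push 1
augment #3: 0→8→13→9→7 push 2
augment #4: 0→8→1→3→6→7 push 1
augment #5: 0→8→2→1→3→6→7 push 1
augment #6: 0→8→13→1→3→6→7 push 1
max flow = 11; residual-reachable set from 0 gives S-side
cut edges (S→T): {(0,1), (0,8), (12,7)} total cap 11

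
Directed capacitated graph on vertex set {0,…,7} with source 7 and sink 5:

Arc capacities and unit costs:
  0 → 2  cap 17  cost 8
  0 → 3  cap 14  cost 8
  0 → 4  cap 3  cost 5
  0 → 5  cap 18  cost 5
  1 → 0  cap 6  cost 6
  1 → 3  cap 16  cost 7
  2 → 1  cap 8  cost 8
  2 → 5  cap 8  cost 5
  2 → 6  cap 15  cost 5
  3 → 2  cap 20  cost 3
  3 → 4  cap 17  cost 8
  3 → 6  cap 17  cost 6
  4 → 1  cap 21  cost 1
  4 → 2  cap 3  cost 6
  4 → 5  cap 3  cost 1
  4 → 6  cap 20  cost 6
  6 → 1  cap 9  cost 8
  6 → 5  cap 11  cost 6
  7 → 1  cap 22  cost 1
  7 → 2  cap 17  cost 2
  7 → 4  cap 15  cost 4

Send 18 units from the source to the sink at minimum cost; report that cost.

shortest-cost path #1: 7→4→5 push 3 @ unit cost 5 (adds 15)
shortest-cost path #2: 7→2→5 push 8 @ unit cost 7 (adds 56)
shortest-cost path #3: 7→1→0→5 push 6 @ unit cost 12 (adds 72)
shortest-cost path #4: 7→2→6→5 push 1 @ unit cost 13 (adds 13)
total cost = 156

Minimum cost for 18 units: 156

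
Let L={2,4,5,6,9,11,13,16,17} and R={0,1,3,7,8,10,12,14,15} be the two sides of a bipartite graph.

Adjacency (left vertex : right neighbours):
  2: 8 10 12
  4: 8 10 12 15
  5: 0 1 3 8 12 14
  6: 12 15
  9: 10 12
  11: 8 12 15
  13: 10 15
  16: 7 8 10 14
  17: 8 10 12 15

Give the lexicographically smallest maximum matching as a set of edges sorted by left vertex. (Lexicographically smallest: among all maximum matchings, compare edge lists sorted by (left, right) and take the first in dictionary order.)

Lex-smallest maximum matching: {(2,8), (4,10), (5,0), (6,12), (11,15), (16,7)}

|M| = 6 (so the lex-smallest maximum matching has 6 edges)
process left vertices in ascending order; for each, take the smallest-labelled available neighbour that still permits 6 edges overall, or leave it unmatched if none does
lex-smallest matching: {2-8, 4-10, 5-0, 6-12, 11-15, 16-7}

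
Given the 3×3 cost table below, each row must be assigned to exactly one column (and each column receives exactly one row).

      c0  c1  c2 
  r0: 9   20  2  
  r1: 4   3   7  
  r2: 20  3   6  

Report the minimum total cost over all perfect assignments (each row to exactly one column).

optimal assignment: row0→col2 (cost 2), row1→col0 (cost 4), row2→col1 (cost 3)
total = 2 + 4 + 3 = 9

Minimum assignment cost: 9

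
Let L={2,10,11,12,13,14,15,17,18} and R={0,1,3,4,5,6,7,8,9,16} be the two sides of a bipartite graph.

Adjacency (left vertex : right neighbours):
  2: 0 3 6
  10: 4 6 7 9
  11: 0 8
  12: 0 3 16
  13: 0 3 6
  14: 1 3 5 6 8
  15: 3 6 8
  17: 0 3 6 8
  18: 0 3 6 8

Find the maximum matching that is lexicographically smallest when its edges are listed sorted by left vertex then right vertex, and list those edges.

|M| = 7 (so the lex-smallest maximum matching has 7 edges)
process left vertices in ascending order; for each, take the smallest-labelled available neighbour that still permits 7 edges overall, or leave it unmatched if none does
lex-smallest matching: {2-0, 10-4, 11-8, 12-16, 13-3, 14-1, 15-6}

Lex-smallest maximum matching: {(2,0), (10,4), (11,8), (12,16), (13,3), (14,1), (15,6)}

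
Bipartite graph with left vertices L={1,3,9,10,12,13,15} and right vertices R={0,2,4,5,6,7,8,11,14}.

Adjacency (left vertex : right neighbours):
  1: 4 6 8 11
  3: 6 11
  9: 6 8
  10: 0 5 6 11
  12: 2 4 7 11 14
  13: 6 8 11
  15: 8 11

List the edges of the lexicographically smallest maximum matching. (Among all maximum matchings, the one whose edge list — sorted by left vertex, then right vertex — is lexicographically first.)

|M| = 6 (so the lex-smallest maximum matching has 6 edges)
process left vertices in ascending order; for each, take the smallest-labelled available neighbour that still permits 6 edges overall, or leave it unmatched if none does
lex-smallest matching: {1-4, 3-6, 9-8, 10-0, 12-2, 13-11}

Lex-smallest maximum matching: {(1,4), (3,6), (9,8), (10,0), (12,2), (13,11)}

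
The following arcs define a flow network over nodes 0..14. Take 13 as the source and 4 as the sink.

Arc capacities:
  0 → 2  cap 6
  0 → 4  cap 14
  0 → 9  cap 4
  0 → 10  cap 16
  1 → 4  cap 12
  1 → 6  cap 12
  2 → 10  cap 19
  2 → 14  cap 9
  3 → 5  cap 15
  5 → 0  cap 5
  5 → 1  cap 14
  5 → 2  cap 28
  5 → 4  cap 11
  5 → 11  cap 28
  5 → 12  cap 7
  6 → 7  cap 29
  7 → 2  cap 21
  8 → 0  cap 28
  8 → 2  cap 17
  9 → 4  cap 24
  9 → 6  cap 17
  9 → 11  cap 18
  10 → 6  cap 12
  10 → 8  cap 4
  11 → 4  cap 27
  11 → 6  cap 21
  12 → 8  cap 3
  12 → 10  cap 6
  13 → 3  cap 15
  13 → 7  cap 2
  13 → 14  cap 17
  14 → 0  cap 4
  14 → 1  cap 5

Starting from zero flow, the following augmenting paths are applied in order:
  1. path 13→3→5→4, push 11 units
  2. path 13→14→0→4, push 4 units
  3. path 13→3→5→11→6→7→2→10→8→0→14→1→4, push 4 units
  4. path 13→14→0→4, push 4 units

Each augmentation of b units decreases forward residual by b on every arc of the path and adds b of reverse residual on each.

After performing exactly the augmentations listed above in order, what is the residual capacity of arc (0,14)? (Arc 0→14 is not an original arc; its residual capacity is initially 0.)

Residual capacity of (0,14): 4

after path 1 (13→3→5→4, push 11): res(0,14)=0
after path 2 (13→14→0→4, push 4): res(0,14)=4
after path 3 (13→3→5→11→6→7→2→10→8→0→14→1→4, push 4): res(0,14)=0
after path 4 (13→14→0→4, push 4): res(0,14)=4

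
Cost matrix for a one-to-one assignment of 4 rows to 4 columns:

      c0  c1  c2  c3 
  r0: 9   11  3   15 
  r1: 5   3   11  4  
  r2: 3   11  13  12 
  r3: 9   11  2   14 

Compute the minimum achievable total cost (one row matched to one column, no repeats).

Minimum assignment cost: 20

optimal assignment: row0→col1 (cost 11), row1→col3 (cost 4), row2→col0 (cost 3), row3→col2 (cost 2)
total = 11 + 4 + 3 + 2 = 20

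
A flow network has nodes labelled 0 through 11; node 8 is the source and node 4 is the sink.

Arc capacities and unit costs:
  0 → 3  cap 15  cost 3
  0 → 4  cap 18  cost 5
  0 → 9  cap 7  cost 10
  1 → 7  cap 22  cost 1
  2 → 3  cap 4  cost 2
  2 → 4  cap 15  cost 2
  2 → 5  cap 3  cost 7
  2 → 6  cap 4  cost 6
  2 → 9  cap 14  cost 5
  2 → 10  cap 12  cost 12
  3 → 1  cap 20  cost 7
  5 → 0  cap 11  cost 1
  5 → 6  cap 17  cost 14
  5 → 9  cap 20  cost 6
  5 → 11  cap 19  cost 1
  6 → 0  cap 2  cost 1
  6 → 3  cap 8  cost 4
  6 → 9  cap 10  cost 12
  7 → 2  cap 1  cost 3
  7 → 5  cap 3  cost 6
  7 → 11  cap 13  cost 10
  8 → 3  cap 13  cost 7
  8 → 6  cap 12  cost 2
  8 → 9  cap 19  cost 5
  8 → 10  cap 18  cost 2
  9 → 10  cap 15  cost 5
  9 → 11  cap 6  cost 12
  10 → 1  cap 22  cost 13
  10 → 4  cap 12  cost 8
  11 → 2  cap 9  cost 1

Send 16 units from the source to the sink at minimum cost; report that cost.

Minimum cost for 16 units: 175

shortest-cost path #1: 8→6→0→4 push 2 @ unit cost 8 (adds 16)
shortest-cost path #2: 8→10→4 push 12 @ unit cost 10 (adds 120)
shortest-cost path #3: 8→6→3→1→7→2→4 push 1 @ unit cost 19 (adds 19)
shortest-cost path #4: 8→9→11→2→4 push 1 @ unit cost 20 (adds 20)
total cost = 175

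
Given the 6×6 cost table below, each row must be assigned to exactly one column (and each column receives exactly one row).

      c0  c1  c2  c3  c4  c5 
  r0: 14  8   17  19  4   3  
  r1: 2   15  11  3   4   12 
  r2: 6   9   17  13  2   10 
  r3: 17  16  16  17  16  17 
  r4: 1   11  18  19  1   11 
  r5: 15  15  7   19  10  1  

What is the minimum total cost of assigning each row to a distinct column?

Minimum assignment cost: 31

optimal assignment: row0→col1 (cost 8), row1→col3 (cost 3), row2→col4 (cost 2), row3→col2 (cost 16), row4→col0 (cost 1), row5→col5 (cost 1)
total = 8 + 3 + 2 + 16 + 1 + 1 = 31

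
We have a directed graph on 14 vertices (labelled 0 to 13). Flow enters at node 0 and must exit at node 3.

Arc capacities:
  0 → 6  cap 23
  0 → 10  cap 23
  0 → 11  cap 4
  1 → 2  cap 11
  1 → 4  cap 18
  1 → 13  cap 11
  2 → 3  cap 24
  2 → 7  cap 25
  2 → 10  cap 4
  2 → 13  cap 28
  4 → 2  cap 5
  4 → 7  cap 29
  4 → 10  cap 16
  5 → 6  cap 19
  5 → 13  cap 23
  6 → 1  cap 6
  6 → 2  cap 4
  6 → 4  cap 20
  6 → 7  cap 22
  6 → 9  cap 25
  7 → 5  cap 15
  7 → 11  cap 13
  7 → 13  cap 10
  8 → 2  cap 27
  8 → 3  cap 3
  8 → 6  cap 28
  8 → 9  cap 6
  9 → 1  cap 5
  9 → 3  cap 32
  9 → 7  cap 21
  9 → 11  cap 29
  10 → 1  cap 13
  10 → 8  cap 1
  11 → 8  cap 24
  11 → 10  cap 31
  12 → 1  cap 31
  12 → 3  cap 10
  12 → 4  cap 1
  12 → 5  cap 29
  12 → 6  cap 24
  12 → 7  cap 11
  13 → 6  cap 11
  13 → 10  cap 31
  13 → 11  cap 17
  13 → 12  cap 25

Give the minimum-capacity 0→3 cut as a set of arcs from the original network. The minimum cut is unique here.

augment #1: 0→6→2→3 push 4
augment #2: 0→6→9→3 push 19
augment #3: 0→10→8→3 push 1
augment #4: 0→11→8→3 push 2
augment #5: 0→10→1→2→3 push 11
augment #6: 0→11→8→2→3 push 2
augment #7: 0→10→1→4→2→3 push 2
max flow = 41; residual-reachable set from 0 gives S-side
cut edges (S→T): {(0,6), (0,11), (10,1), (10,8)} total cap 41

Min-cut arcs: {(0,6), (0,11), (10,1), (10,8)} (total capacity 41)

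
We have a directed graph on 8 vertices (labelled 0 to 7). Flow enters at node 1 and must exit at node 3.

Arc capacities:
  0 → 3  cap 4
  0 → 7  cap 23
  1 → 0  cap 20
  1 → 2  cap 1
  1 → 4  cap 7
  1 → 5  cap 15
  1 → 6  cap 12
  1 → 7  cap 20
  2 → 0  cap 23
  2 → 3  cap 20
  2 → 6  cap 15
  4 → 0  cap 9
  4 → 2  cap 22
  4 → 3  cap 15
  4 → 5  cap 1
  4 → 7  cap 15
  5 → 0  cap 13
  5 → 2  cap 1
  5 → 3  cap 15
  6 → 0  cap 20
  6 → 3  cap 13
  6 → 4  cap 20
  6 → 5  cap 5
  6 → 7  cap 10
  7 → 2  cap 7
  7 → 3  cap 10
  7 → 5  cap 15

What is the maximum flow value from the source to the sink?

Maximum flow value: 57

augment #1: 1→0→3 bottleneck 4, total now 4
augment #2: 1→2→3 bottleneck 1, total now 5
augment #3: 1→4→3 bottleneck 7, total now 12
augment #4: 1→5→3 bottleneck 15, total now 27
augment #5: 1→6→3 bottleneck 12, total now 39
augment #6: 1→7→3 bottleneck 10, total now 49
augment #7: 1→7→2→3 bottleneck 7, total now 56
augment #8: 1→7→5→2→3 bottleneck 1, total now 57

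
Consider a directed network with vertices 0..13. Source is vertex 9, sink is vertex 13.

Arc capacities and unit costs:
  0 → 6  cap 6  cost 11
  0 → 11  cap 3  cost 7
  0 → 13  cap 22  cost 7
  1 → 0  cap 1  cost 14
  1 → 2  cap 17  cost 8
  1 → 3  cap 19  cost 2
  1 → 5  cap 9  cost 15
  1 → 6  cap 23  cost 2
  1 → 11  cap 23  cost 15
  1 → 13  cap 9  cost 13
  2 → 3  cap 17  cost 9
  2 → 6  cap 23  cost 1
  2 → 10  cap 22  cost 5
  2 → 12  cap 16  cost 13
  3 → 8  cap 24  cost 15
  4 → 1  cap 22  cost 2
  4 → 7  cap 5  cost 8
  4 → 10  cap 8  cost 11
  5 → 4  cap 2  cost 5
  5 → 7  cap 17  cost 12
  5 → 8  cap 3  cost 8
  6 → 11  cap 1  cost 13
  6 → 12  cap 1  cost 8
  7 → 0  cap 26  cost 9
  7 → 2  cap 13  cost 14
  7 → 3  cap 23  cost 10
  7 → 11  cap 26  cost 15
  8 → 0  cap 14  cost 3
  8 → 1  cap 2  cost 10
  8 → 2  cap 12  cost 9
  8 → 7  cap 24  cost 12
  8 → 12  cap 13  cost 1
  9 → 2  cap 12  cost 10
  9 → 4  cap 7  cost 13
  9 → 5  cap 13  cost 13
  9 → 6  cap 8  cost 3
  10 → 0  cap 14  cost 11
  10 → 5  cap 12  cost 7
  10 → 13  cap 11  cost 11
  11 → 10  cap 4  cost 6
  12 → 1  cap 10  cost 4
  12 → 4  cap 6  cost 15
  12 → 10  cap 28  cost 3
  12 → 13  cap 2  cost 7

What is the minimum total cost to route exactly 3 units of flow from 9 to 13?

shortest-cost path #1: 9→6→12→13 push 1 @ unit cost 18 (adds 18)
shortest-cost path #2: 9→2→10→13 push 2 @ unit cost 26 (adds 52)
total cost = 70

Minimum cost for 3 units: 70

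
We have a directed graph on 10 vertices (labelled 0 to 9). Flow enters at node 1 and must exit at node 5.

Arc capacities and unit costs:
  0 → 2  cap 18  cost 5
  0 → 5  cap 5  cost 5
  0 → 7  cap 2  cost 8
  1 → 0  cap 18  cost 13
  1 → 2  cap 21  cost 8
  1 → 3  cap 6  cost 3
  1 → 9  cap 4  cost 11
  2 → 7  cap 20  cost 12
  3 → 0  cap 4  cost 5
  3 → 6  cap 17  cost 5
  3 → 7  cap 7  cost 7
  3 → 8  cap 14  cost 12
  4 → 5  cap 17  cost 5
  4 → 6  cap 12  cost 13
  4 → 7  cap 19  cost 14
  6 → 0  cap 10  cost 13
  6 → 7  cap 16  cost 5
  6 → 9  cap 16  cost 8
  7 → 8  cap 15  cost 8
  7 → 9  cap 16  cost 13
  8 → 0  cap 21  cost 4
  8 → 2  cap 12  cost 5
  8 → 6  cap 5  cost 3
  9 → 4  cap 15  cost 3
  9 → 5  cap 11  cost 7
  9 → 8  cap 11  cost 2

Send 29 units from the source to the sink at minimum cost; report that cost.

Minimum cost for 29 units: 873

shortest-cost path #1: 1→3→0→5 push 4 @ unit cost 13 (adds 52)
shortest-cost path #2: 1→9→5 push 4 @ unit cost 18 (adds 72)
shortest-cost path #3: 1→0→5 push 1 @ unit cost 18 (adds 18)
shortest-cost path #4: 1→3→6→9→5 push 2 @ unit cost 23 (adds 46)
shortest-cost path #5: 1→0→3→6→9→5 push 4 @ unit cost 28 (adds 112)
shortest-cost path #6: 1→2→7→9→5 push 1 @ unit cost 40 (adds 40)
shortest-cost path #7: 1→2→7→9→4→5 push 13 @ unit cost 41 (adds 533)
total cost = 873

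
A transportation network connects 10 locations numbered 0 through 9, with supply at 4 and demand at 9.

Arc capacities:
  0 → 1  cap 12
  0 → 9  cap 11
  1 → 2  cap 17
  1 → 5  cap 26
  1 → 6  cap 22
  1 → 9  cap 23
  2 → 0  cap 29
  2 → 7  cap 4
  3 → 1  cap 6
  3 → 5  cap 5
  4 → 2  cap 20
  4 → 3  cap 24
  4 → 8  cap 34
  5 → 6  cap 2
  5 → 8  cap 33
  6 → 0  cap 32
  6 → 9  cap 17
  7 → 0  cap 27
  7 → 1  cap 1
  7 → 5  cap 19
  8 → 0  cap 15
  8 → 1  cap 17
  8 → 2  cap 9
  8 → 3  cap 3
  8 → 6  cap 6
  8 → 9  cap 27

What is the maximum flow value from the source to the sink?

Maximum flow value: 65

augment #1: 4→8→9 bottleneck 27, total now 27
augment #2: 4→2→0→9 bottleneck 11, total now 38
augment #3: 4→3→1→9 bottleneck 6, total now 44
augment #4: 4→8→1→9 bottleneck 7, total now 51
augment #5: 4→2→0→1→9 bottleneck 9, total now 60
augment #6: 4→3→5→6→9 bottleneck 2, total now 62
augment #7: 4→3→5→8→1→9 bottleneck 1, total now 63
augment #8: 4→3→5→8→6→9 bottleneck 2, total now 65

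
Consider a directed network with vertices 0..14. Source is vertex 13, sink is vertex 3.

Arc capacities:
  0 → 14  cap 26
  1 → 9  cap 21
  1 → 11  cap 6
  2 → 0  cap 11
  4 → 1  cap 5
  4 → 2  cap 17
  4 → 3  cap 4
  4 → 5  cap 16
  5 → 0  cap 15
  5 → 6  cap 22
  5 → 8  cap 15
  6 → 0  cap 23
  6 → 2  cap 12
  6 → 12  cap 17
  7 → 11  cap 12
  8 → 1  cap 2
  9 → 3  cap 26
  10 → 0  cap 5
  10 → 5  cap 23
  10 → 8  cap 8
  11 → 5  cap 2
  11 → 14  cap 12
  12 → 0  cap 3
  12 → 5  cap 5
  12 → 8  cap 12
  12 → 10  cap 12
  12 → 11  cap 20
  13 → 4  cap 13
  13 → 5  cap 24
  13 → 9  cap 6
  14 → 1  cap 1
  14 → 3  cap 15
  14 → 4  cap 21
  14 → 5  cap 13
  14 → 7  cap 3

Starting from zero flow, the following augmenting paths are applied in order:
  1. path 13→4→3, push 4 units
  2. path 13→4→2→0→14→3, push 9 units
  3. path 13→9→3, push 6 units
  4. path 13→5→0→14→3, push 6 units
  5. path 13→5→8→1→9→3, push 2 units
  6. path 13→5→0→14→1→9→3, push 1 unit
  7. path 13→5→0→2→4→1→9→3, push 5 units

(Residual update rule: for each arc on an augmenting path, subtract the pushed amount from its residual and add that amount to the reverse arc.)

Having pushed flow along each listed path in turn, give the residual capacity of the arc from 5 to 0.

Residual capacity of (5,0): 3

after path 1 (13→4→3, push 4): res(5,0)=15
after path 2 (13→4→2→0→14→3, push 9): res(5,0)=15
after path 3 (13→9→3, push 6): res(5,0)=15
after path 4 (13→5→0→14→3, push 6): res(5,0)=9
after path 5 (13→5→8→1→9→3, push 2): res(5,0)=9
after path 6 (13→5→0→14→1→9→3, push 1): res(5,0)=8
after path 7 (13→5→0→2→4→1→9→3, push 5): res(5,0)=3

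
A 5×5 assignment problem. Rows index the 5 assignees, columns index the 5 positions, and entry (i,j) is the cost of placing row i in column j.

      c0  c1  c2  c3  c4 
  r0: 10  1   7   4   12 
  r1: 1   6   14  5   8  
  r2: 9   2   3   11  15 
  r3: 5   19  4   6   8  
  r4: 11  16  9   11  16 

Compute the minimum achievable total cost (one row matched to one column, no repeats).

Minimum assignment cost: 24

one of 2 optimal assignments: row0→col1 (cost 1), row1→col0 (cost 1), row2→col2 (cost 3), row3→col4 (cost 8), row4→col3 (cost 11)
total = 1 + 1 + 3 + 8 + 11 = 24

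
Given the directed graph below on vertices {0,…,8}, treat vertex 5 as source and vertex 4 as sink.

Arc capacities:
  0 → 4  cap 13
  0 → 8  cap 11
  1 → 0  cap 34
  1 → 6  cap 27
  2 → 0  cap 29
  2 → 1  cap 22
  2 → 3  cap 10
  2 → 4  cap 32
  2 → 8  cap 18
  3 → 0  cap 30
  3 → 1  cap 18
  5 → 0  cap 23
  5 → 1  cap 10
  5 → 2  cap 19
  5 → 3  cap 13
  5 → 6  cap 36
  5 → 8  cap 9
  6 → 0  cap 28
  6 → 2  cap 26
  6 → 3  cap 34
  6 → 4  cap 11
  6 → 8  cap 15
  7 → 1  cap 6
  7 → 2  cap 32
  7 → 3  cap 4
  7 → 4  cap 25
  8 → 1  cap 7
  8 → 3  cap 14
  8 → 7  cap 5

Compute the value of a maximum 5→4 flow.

Maximum flow value: 61

augment #1: 5→0→4 bottleneck 13, total now 13
augment #2: 5→2→4 bottleneck 19, total now 32
augment #3: 5→6→4 bottleneck 11, total now 43
augment #4: 5→6→2→4 bottleneck 13, total now 56
augment #5: 5→8→7→4 bottleneck 5, total now 61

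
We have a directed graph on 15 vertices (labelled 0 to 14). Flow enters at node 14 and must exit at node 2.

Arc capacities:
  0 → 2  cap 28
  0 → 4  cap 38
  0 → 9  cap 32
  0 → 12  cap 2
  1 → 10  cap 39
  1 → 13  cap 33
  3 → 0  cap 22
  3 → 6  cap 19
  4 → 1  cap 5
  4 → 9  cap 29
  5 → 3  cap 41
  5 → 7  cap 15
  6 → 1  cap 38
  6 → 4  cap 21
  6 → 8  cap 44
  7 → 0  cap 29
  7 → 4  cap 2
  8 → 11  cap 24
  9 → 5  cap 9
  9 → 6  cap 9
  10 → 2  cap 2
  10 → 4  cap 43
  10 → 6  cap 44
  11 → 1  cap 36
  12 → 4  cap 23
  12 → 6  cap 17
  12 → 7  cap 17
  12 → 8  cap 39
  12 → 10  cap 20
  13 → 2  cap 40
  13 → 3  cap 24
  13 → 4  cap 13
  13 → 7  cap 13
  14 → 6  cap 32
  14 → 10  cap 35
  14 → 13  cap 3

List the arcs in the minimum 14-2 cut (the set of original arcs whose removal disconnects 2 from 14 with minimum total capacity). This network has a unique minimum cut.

augment #1: 14→10→2 push 2
augment #2: 14→13→2 push 3
augment #3: 14→6→1→13→2 push 32
augment #4: 14→10→4→1→13→2 push 1
augment #5: 14→10→4→9→5→3→0→2 push 9
max flow = 47; residual-reachable set from 14 gives S-side
cut edges (S→T): {(1,13), (9,5), (10,2), (14,13)} total cap 47

Min-cut arcs: {(1,13), (9,5), (10,2), (14,13)} (total capacity 47)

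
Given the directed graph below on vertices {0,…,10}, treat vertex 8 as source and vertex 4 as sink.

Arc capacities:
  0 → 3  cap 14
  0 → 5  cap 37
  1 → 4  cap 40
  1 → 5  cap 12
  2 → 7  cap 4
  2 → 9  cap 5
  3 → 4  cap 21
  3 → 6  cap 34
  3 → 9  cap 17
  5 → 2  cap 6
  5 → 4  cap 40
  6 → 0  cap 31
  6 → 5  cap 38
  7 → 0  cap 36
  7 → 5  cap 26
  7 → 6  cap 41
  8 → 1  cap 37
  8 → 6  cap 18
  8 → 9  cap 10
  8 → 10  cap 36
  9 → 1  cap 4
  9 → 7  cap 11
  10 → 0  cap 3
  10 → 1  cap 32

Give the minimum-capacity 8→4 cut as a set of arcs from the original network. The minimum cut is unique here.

augment #1: 8→1→4 push 37
augment #2: 8→6→5→4 push 18
augment #3: 8→9→1→4 push 3
augment #4: 8→9→1→5→4 push 1
augment #5: 8→9→7→5→4 push 6
augment #6: 8→10→0→3→4 push 3
augment #7: 8→10→1→5→4 push 11
augment #8: 8→10→1→9→7→5→4 push 4
max flow = 83; residual-reachable set from 8 gives S-side
cut edges (S→T): {(1,4), (1,5), (8,6), (8,9), (10,0)} total cap 83

Min-cut arcs: {(1,4), (1,5), (8,6), (8,9), (10,0)} (total capacity 83)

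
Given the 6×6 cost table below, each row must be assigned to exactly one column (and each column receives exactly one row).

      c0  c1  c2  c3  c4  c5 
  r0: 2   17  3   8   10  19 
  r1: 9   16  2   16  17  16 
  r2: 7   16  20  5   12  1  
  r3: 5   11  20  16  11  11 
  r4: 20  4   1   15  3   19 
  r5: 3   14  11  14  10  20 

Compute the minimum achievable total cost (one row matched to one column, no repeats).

optimal assignment: row0→col3 (cost 8), row1→col2 (cost 2), row2→col5 (cost 1), row3→col1 (cost 11), row4→col4 (cost 3), row5→col0 (cost 3)
total = 8 + 2 + 1 + 11 + 3 + 3 = 28

Minimum assignment cost: 28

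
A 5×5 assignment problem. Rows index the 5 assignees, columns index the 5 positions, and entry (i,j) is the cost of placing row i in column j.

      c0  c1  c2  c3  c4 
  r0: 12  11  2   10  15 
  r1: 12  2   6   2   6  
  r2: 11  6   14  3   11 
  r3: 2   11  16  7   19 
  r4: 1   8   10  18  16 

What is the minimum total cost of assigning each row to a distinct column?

optimal assignment: row0→col2 (cost 2), row1→col4 (cost 6), row2→col3 (cost 3), row3→col0 (cost 2), row4→col1 (cost 8)
total = 2 + 6 + 3 + 2 + 8 = 21

Minimum assignment cost: 21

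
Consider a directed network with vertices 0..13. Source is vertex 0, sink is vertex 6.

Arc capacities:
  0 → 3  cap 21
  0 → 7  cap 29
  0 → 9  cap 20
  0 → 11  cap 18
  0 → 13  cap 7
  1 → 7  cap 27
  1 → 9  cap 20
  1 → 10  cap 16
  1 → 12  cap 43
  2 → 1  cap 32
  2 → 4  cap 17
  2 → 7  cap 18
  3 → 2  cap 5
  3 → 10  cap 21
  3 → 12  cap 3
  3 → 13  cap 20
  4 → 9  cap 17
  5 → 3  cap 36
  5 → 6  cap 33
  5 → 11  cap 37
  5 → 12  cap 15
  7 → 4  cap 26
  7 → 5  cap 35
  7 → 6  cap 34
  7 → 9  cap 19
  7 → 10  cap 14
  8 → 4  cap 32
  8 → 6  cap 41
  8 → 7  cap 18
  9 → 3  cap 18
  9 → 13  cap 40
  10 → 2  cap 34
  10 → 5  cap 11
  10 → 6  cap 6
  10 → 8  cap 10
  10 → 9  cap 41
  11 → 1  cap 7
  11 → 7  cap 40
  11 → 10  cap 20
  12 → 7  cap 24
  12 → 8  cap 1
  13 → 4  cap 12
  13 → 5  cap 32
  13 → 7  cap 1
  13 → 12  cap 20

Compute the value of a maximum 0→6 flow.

Maximum flow value: 84

augment #1: 0→7→6 bottleneck 29, total now 29
augment #2: 0→3→10→6 bottleneck 6, total now 35
augment #3: 0→11→7→6 bottleneck 5, total now 40
augment #4: 0→13→5→6 bottleneck 7, total now 47
augment #5: 0→3→10→5→6 bottleneck 11, total now 58
augment #6: 0→3→10→8→6 bottleneck 4, total now 62
augment #7: 0→9→13→5→6 bottleneck 15, total now 77
augment #8: 0→11→10→8→6 bottleneck 6, total now 83
augment #9: 0→9→3→12→8→6 bottleneck 1, total now 84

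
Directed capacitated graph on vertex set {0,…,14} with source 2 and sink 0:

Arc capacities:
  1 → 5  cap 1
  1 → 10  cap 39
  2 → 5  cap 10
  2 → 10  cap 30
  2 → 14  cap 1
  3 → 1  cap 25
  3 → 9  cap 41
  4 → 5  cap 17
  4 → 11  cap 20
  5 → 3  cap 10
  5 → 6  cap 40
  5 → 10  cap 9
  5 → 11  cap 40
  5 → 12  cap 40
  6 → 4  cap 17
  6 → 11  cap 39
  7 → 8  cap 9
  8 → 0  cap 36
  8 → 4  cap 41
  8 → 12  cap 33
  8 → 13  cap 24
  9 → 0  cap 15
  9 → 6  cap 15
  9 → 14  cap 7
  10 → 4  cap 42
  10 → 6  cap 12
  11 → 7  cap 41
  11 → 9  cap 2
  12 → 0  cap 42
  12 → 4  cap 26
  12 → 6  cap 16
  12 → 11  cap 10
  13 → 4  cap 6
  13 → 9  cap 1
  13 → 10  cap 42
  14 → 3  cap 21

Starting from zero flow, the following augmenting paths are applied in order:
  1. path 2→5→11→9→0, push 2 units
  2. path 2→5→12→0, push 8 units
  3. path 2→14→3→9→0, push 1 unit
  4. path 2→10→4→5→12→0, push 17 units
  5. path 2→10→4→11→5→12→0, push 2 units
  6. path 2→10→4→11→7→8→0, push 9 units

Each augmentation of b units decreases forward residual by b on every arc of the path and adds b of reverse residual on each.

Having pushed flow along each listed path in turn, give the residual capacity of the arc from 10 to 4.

Residual capacity of (10,4): 14

after path 1 (2→5→11→9→0, push 2): res(10,4)=42
after path 2 (2→5→12→0, push 8): res(10,4)=42
after path 3 (2→14→3→9→0, push 1): res(10,4)=42
after path 4 (2→10→4→5→12→0, push 17): res(10,4)=25
after path 5 (2→10→4→11→5→12→0, push 2): res(10,4)=23
after path 6 (2→10→4→11→7→8→0, push 9): res(10,4)=14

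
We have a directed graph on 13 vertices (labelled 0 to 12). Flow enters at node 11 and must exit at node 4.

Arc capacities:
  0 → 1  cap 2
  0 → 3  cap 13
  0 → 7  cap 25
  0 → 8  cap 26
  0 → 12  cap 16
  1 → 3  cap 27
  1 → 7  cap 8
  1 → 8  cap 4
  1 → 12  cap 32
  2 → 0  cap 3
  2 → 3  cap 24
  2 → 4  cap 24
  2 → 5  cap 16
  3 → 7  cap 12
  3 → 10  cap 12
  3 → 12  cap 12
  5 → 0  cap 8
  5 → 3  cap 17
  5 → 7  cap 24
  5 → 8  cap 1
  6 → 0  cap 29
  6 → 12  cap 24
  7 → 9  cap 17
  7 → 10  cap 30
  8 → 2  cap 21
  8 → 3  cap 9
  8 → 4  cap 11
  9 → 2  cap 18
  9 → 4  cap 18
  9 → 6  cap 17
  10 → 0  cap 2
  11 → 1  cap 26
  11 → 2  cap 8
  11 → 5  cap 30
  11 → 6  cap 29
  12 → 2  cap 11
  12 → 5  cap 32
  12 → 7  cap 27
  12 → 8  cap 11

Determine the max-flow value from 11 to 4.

augment #1: 11→2→4 bottleneck 8, total now 8
augment #2: 11→1→8→4 bottleneck 4, total now 12
augment #3: 11→5→8→4 bottleneck 1, total now 13
augment #4: 11→1→7→9→4 bottleneck 8, total now 21
augment #5: 11→1→12→2→4 bottleneck 11, total now 32
augment #6: 11→1→12→8→4 bottleneck 3, total now 35
augment #7: 11→5→0→8→4 bottleneck 3, total now 38
augment #8: 11→5→7→9→4 bottleneck 9, total now 47
augment #9: 11→5→0→8→2→4 bottleneck 5, total now 52

Maximum flow value: 52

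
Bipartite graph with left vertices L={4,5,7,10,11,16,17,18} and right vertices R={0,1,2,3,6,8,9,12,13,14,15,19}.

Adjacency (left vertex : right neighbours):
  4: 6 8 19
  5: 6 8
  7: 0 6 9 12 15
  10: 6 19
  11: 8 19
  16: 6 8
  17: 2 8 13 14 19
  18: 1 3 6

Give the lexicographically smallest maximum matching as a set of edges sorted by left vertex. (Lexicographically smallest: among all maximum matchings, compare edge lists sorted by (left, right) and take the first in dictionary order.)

Lex-smallest maximum matching: {(4,6), (5,8), (7,0), (10,19), (17,2), (18,1)}

|M| = 6 (so the lex-smallest maximum matching has 6 edges)
process left vertices in ascending order; for each, take the smallest-labelled available neighbour that still permits 6 edges overall, or leave it unmatched if none does
lex-smallest matching: {4-6, 5-8, 7-0, 10-19, 17-2, 18-1}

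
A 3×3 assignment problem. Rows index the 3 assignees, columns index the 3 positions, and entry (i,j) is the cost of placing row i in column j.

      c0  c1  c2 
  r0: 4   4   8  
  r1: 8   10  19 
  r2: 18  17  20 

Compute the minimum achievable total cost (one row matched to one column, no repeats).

optimal assignment: row0→col1 (cost 4), row1→col0 (cost 8), row2→col2 (cost 20)
total = 4 + 8 + 20 = 32

Minimum assignment cost: 32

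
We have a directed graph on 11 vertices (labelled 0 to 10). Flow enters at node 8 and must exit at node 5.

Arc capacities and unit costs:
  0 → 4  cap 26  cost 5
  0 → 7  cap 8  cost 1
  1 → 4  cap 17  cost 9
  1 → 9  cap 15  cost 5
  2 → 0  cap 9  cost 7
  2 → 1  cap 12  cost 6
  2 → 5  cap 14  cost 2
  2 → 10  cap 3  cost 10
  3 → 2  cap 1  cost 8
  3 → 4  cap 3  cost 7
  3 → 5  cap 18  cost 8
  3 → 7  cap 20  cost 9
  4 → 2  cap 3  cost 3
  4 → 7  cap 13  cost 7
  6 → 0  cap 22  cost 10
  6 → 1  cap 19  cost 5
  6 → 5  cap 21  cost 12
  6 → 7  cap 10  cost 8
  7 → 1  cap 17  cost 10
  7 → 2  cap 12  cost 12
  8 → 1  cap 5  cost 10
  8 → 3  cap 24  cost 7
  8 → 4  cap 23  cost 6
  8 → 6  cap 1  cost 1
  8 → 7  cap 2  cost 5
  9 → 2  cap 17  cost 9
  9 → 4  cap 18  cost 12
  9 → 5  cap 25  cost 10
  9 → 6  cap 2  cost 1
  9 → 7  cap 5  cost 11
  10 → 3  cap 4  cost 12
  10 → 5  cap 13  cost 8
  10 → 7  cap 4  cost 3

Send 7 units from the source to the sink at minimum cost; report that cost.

shortest-cost path #1: 8→4→2→5 push 3 @ unit cost 11 (adds 33)
shortest-cost path #2: 8→6→5 push 1 @ unit cost 13 (adds 13)
shortest-cost path #3: 8→3→5 push 3 @ unit cost 15 (adds 45)
total cost = 91

Minimum cost for 7 units: 91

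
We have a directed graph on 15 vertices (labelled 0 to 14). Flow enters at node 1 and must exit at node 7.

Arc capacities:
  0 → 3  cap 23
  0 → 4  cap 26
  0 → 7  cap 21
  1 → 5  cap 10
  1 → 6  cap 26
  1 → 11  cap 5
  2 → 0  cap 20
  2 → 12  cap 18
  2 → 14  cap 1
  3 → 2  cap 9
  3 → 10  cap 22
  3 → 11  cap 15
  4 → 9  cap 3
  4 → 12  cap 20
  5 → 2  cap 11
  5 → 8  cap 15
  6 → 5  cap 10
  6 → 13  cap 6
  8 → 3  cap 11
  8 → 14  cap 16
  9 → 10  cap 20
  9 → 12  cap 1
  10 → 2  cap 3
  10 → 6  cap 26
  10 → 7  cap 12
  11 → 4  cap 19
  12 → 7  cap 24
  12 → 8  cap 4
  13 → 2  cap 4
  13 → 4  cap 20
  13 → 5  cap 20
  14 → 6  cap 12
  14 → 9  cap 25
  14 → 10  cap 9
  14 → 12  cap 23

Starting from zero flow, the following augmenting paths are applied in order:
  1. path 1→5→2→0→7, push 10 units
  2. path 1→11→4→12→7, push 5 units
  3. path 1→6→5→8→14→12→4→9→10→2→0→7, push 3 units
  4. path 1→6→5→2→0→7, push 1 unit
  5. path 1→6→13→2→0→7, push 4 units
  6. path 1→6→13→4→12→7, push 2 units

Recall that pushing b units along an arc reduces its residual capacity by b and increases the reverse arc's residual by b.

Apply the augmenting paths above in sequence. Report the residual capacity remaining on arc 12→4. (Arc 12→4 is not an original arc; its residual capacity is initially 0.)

Residual capacity of (12,4): 4

after path 1 (1→5→2→0→7, push 10): res(12,4)=0
after path 2 (1→11→4→12→7, push 5): res(12,4)=5
after path 3 (1→6→5→8→14→12→4→9→10→2→0→7, push 3): res(12,4)=2
after path 4 (1→6→5→2→0→7, push 1): res(12,4)=2
after path 5 (1→6→13→2→0→7, push 4): res(12,4)=2
after path 6 (1→6→13→4→12→7, push 2): res(12,4)=4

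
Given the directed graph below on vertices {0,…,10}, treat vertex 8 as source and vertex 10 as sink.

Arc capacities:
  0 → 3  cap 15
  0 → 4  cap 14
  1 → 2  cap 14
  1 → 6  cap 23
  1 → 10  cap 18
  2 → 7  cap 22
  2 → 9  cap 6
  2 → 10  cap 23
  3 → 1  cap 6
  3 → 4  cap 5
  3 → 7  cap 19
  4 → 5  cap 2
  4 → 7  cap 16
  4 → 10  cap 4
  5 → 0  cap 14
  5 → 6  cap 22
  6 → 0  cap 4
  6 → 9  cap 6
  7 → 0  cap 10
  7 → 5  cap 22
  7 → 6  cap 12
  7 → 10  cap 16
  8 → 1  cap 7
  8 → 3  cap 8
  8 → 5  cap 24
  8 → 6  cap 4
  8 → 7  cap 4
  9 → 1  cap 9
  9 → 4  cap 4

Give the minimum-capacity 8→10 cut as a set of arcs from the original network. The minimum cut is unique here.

Min-cut arcs: {(3,1), (4,10), (6,9), (7,10), (8,1)} (total capacity 39)

augment #1: 8→1→10 push 7
augment #2: 8→7→10 push 4
augment #3: 8→3→1→10 push 6
augment #4: 8→3→4→10 push 2
augment #5: 8→5→0→4→10 push 2
augment #6: 8→6→9→1→10 push 4
augment #7: 8→5→0→3→7→10 push 12
augment #8: 8→5→6→9→1→10 push 1
augment #9: 8→5→6→9→1→2→10 push 1
max flow = 39; residual-reachable set from 8 gives S-side
cut edges (S→T): {(3,1), (4,10), (6,9), (7,10), (8,1)} total cap 39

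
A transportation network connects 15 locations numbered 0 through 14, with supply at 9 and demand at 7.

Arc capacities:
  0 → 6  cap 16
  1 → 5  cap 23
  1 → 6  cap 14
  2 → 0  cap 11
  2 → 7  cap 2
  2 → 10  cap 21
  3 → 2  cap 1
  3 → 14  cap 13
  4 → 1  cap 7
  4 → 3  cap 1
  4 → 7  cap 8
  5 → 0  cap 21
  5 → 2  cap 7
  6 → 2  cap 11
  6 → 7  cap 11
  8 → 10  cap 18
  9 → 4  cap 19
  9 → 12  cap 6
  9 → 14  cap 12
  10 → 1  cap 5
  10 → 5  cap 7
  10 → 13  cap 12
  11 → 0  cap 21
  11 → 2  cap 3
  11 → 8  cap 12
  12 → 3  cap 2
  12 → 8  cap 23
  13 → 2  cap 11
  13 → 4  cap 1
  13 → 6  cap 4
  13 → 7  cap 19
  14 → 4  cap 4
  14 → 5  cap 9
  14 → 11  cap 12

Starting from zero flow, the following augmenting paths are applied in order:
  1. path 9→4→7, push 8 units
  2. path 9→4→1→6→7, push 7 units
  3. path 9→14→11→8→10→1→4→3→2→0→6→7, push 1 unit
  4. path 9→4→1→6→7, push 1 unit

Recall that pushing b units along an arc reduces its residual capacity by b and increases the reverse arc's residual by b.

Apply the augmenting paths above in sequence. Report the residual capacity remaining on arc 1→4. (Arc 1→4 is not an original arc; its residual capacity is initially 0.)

Residual capacity of (1,4): 7

after path 1 (9→4→7, push 8): res(1,4)=0
after path 2 (9→4→1→6→7, push 7): res(1,4)=7
after path 3 (9→14→11→8→10→1→4→3→2→0→6→7, push 1): res(1,4)=6
after path 4 (9→4→1→6→7, push 1): res(1,4)=7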